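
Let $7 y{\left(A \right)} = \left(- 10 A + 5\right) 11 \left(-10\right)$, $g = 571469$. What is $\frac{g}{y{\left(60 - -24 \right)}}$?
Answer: $\frac{4000283}{91850} \approx 43.552$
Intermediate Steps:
$y{\left(A \right)} = - \frac{550}{7} + \frac{1100 A}{7}$ ($y{\left(A \right)} = \frac{\left(- 10 A + 5\right) 11 \left(-10\right)}{7} = \frac{\left(5 - 10 A\right) 11 \left(-10\right)}{7} = \frac{\left(55 - 110 A\right) \left(-10\right)}{7} = \frac{-550 + 1100 A}{7} = - \frac{550}{7} + \frac{1100 A}{7}$)
$\frac{g}{y{\left(60 - -24 \right)}} = \frac{571469}{- \frac{550}{7} + \frac{1100 \left(60 - -24\right)}{7}} = \frac{571469}{- \frac{550}{7} + \frac{1100 \left(60 + 24\right)}{7}} = \frac{571469}{- \frac{550}{7} + \frac{1100}{7} \cdot 84} = \frac{571469}{- \frac{550}{7} + 13200} = \frac{571469}{\frac{91850}{7}} = 571469 \cdot \frac{7}{91850} = \frac{4000283}{91850}$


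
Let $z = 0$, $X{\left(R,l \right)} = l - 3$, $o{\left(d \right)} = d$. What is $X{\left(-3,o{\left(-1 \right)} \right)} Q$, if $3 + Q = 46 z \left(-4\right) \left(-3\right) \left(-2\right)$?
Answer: $12$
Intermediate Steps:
$X{\left(R,l \right)} = -3 + l$ ($X{\left(R,l \right)} = l - 3 = -3 + l$)
$Q = -3$ ($Q = -3 + 46 \cdot 0 \left(-4\right) \left(-3\right) \left(-2\right) = -3 + 46 \cdot 0 \left(-3\right) \left(-2\right) = -3 + 46 \cdot 0 \left(-2\right) = -3 + 46 \cdot 0 = -3 + 0 = -3$)
$X{\left(-3,o{\left(-1 \right)} \right)} Q = \left(-3 - 1\right) \left(-3\right) = \left(-4\right) \left(-3\right) = 12$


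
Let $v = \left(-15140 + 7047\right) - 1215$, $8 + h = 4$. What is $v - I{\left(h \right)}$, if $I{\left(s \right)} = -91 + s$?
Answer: $-9213$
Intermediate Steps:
$h = -4$ ($h = -8 + 4 = -4$)
$v = -9308$ ($v = -8093 - 1215 = -9308$)
$v - I{\left(h \right)} = -9308 - \left(-91 - 4\right) = -9308 - -95 = -9308 + 95 = -9213$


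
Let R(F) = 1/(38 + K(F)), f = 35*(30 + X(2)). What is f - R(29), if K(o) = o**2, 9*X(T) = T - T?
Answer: 922949/879 ≈ 1050.0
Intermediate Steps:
X(T) = 0 (X(T) = (T - T)/9 = (1/9)*0 = 0)
f = 1050 (f = 35*(30 + 0) = 35*30 = 1050)
R(F) = 1/(38 + F**2)
f - R(29) = 1050 - 1/(38 + 29**2) = 1050 - 1/(38 + 841) = 1050 - 1/879 = 922949/879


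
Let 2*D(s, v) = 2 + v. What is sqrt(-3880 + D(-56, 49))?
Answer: I*sqrt(15418)/2 ≈ 62.085*I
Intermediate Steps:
D(s, v) = 1 + v/2 (D(s, v) = (2 + v)/2 = 1 + v/2)
sqrt(-3880 + D(-56, 49)) = sqrt(-3880 + (1 + (1/2)*49)) = sqrt(-3880 + (1 + 49/2)) = sqrt(-3880 + 51/2) = sqrt(-7709/2) = I*sqrt(15418)/2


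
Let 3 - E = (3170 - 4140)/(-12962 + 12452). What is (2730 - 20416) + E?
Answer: -901930/51 ≈ -17685.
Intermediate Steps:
E = 56/51 (E = 3 - (3170 - 4140)/(-12962 + 12452) = 3 - (-970)/(-510) = 3 - (-970)*(-1)/510 = 3 - 1*97/51 = 3 - 97/51 = 56/51 ≈ 1.0980)
(2730 - 20416) + E = (2730 - 20416) + 56/51 = -17686 + 56/51 = -901930/51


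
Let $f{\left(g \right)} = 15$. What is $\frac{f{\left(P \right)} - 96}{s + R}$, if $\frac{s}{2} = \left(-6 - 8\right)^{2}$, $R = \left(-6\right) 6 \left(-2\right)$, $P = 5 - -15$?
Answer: $- \frac{81}{464} \approx -0.17457$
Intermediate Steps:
$P = 20$ ($P = 5 + 15 = 20$)
$R = 72$ ($R = \left(-36\right) \left(-2\right) = 72$)
$s = 392$ ($s = 2 \left(-6 - 8\right)^{2} = 2 \left(-14\right)^{2} = 2 \cdot 196 = 392$)
$\frac{f{\left(P \right)} - 96}{s + R} = \frac{15 - 96}{392 + 72} = - \frac{81}{464}$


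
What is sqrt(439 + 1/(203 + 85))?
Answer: sqrt(252866)/24 ≈ 20.952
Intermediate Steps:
sqrt(439 + 1/(203 + 85)) = sqrt(439 + 1/288) = sqrt(126433/288) = sqrt(252866)/24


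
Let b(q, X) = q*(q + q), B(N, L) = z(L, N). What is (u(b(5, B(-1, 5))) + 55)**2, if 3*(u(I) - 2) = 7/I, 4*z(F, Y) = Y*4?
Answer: 73222249/22500 ≈ 3254.3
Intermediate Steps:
z(F, Y) = Y (z(F, Y) = (Y*4)/4 = (4*Y)/4 = Y)
B(N, L) = N
b(q, X) = 2*q**2 (b(q, X) = q*(2*q) = 2*q**2)
u(I) = 2 + 7/(3*I) (u(I) = 2 + (7/I)/3 = 2 + 7/(3*I))
(u(b(5, B(-1, 5))) + 55)**2 = ((2 + 7/(3*((2*5**2)))) + 55)**2 = ((2 + 7/(3*((2*25)))) + 55)**2 = ((2 + (7/3)/50) + 55)**2 = ((2 + (7/3)*(1/50)) + 55)**2 = ((2 + 7/150) + 55)**2 = (307/150 + 55)**2 = (8557/150)**2 = 73222249/22500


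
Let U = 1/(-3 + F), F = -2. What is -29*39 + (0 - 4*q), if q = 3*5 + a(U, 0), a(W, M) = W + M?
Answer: -5951/5 ≈ -1190.2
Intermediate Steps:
U = -⅕ (U = 1/(-3 - 2) = 1/(-5) = -⅕ ≈ -0.20000)
a(W, M) = M + W
q = 74/5 (q = 3*5 + (0 - ⅕) = 15 - ⅕ = 74/5 ≈ 14.800)
-29*39 + (0 - 4*q) = -29*39 + (0 - 4*74/5) = -1131 + (0 - 296/5) = -1131 - 296/5 = -5951/5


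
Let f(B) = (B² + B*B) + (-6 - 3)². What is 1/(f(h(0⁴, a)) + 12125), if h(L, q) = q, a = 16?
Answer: 1/12718 ≈ 7.8629e-5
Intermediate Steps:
f(B) = 81 + 2*B² (f(B) = (B² + B²) + (-9)² = 2*B² + 81 = 81 + 2*B²)
1/(f(h(0⁴, a)) + 12125) = 1/((81 + 2*16²) + 12125) = 1/((81 + 2*256) + 12125) = 1/((81 + 512) + 12125) = 1/(593 + 12125) = 1/12718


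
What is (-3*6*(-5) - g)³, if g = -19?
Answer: 1295029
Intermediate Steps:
(-3*6*(-5) - g)³ = (-3*6*(-5) - 1*(-19))³ = (-18*(-5) + 19)³ = (90 + 19)³ = 109³ = 1295029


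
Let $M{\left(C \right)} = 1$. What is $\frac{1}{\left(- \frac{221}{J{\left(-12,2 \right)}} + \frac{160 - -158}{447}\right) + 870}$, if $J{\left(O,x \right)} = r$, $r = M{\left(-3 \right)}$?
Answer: $\frac{149}{96807} \approx 0.0015391$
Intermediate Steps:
$r = 1$
$J{\left(O,x \right)} = 1$
$\frac{1}{\left(- \frac{221}{J{\left(-12,2 \right)}} + \frac{160 - -158}{447}\right) + 870} = \frac{1}{\left(- \frac{221}{1} + \frac{160 - -158}{447}\right) + 870} = \frac{1}{\left(\left(-221\right) 1 + \left(160 + 158\right) \frac{1}{447}\right) + 870} = \frac{1}{\left(-221 + 318 \cdot \frac{1}{447}\right) + 870} = \frac{1}{\left(-221 + \frac{106}{149}\right) + 870} = \frac{1}{- \frac{32823}{149} + 870} = \frac{1}{\frac{96807}{149}} = \frac{149}{96807}$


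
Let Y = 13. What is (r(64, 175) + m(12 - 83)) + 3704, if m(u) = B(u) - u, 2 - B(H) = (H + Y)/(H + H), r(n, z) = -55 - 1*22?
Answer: 262671/71 ≈ 3699.6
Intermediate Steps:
r(n, z) = -77 (r(n, z) = -55 - 22 = -77)
B(H) = 2 - (13 + H)/(2*H) (B(H) = 2 - (H + 13)/(H + H) = 2 - (13 + H)/(2*H))
m(u) = -u + (-13 + 3*u)/(2*u) (m(u) = (-13 + 3*u)/(2*u) - u = -u + (-13 + 3*u)/(2*u))
(r(64, 175) + m(12 - 83)) + 3704 = (-77 + (3/2 - (12 - 83) - 13/(2*(12 - 83)))) + 3704 = (-77 + (3/2 - 1*(-71) - 13/2/(-71))) + 3704 = (-77 + (3/2 + 71 - 13/2*(-1/71))) + 3704 = (-77 + (3/2 + 71 + 13/142)) + 3704 = (-77 + 5154/71) + 3704 = -313/71 + 3704 = 262671/71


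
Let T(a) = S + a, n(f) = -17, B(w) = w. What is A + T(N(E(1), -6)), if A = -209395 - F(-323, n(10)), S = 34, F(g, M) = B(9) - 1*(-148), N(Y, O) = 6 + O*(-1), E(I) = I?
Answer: -209506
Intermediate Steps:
N(Y, O) = 6 - O
F(g, M) = 157 (F(g, M) = 9 - 1*(-148) = 9 + 148 = 157)
T(a) = 34 + a
A = -209552 (A = -209395 - 1*157 = -209395 - 157 = -209552)
A + T(N(E(1), -6)) = -209552 + (34 + (6 - 1*(-6))) = -209552 + (34 + (6 + 6)) = -209552 + (34 + 12) = -209552 + 46 = -209506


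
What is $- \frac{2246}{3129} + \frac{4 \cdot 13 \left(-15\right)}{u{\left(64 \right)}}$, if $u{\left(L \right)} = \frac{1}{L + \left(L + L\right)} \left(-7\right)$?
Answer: $\frac{66940474}{3129} \approx 21394.0$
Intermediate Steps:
$u{\left(L \right)} = - \frac{7}{3 L}$ ($u{\left(L \right)} = \frac{1}{L + 2 L} \left(-7\right) = \frac{1}{3 L} \left(-7\right) = - \frac{7}{3 L}$)
$- \frac{2246}{3129} + \frac{4 \cdot 13 \left(-15\right)}{u{\left(64 \right)}} = - \frac{2246}{3129} + \frac{4 \cdot 13 \left(-15\right)}{\left(- \frac{7}{3}\right) \frac{1}{64}} = \left(-2246\right) \frac{1}{3129} + \frac{52 \left(-15\right)}{\left(- \frac{7}{3}\right) \frac{1}{64}} = - \frac{2246}{3129} - \frac{780}{- \frac{7}{192}} = - \frac{2246}{3129} - - \frac{149760}{7} = - \frac{2246}{3129} + \frac{149760}{7} = \frac{66940474}{3129}$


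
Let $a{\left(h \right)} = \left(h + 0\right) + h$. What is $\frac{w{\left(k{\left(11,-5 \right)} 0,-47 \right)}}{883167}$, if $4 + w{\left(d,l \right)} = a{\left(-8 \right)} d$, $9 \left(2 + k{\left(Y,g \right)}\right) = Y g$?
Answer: $- \frac{4}{883167} \approx -4.5292 \cdot 10^{-6}$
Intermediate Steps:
$k{\left(Y,g \right)} = -2 + \frac{Y g}{9}$
$a{\left(h \right)} = 2 h$ ($a{\left(h \right)} = h + h = 2 h$)
$w{\left(d,l \right)} = -4 - 16 d$ ($w{\left(d,l \right)} = -4 + 2 \left(-8\right) d = -4 - 16 d$)
$\frac{w{\left(k{\left(11,-5 \right)} 0,-47 \right)}}{883167} = \frac{-4 - 16 \left(-2 + \frac{1}{9} \cdot 11 \left(-5\right)\right) 0}{883167} = \left(-4 - 16 \left(-2 - \frac{55}{9}\right) 0\right) \frac{1}{883167} = \left(-4 - 16 \left(\left(- \frac{73}{9}\right) 0\right)\right) \frac{1}{883167} = \left(-4 - 0\right) \frac{1}{883167} = \left(-4 + 0\right) \frac{1}{883167} = \left(-4\right) \frac{1}{883167} = - \frac{4}{883167}$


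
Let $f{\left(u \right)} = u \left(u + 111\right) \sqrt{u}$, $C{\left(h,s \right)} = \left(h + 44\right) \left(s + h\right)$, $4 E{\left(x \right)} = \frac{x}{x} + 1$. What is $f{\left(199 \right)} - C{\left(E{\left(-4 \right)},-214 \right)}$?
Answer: $\frac{38003}{4} + 61690 \sqrt{199} \approx 8.7975 \cdot 10^{5}$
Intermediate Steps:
$E{\left(x \right)} = \frac{1}{2}$ ($E{\left(x \right)} = \frac{\frac{x}{x} + 1}{4} = \frac{1 + 1}{4} = \frac{1}{4} \cdot 2 = \frac{1}{2}$)
$C{\left(h,s \right)} = \left(44 + h\right) \left(h + s\right)$
$f{\left(u \right)} = u^{\frac{3}{2}} \left(111 + u\right)$ ($f{\left(u \right)} = u \left(111 + u\right) \sqrt{u} = u^{\frac{3}{2}} \left(111 + u\right)$)
$f{\left(199 \right)} - C{\left(E{\left(-4 \right)},-214 \right)} = 199^{\frac{3}{2}} \left(111 + 199\right) - \left(\left(\frac{1}{2}\right)^{2} + 44 \cdot \frac{1}{2} + 44 \left(-214\right) + \frac{1}{2} \left(-214\right)\right) = 199 \sqrt{199} \cdot 310 - \left(\frac{1}{4} + 22 - 9416 - 107\right) = 61690 \sqrt{199} - - \frac{38003}{4} = 61690 \sqrt{199} + \frac{38003}{4} = \frac{38003}{4} + 61690 \sqrt{199}$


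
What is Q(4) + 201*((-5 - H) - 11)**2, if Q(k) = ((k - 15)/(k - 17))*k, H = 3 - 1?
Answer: 846656/13 ≈ 65127.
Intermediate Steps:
H = 2
Q(k) = k*(-15 + k)/(-17 + k) (Q(k) = ((-15 + k)/(-17 + k))*k = k*(-15 + k)/(-17 + k))
Q(4) + 201*((-5 - H) - 11)**2 = 4*(-15 + 4)/(-17 + 4) + 201*((-5 - 1*2) - 11)**2 = 4*(-11)/(-13) + 201*((-5 - 2) - 11)**2 = 4*(-1/13)*(-11) + 201*(-7 - 11)**2 = 44/13 + 201*(-18)**2 = 44/13 + 201*324 = 44/13 + 65124 = 846656/13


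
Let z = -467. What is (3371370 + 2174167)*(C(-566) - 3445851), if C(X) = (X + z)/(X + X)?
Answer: -21631488925089563/1132 ≈ -1.9109e+13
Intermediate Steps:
C(X) = (-467 + X)/(2*X) (C(X) = (X - 467)/(X + X) = (-467 + X)/((2*X)) = (-467 + X)*(1/(2*X)) = (-467 + X)/(2*X))
(3371370 + 2174167)*(C(-566) - 3445851) = (3371370 + 2174167)*((½)*(-467 - 566)/(-566) - 3445851) = 5545537*((½)*(-1/566)*(-1033) - 3445851) = 5545537*(1033/1132 - 3445851) = 5545537*(-3900702299/1132) = -21631488925089563/1132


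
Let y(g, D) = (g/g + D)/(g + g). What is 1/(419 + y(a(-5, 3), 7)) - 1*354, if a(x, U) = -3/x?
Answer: -452055/1277 ≈ -354.00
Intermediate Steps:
y(g, D) = (1 + D)/(2*g) (y(g, D) = (1 + D)/((2*g)) = (1 + D)*(1/(2*g)) = (1 + D)/(2*g))
1/(419 + y(a(-5, 3), 7)) - 1*354 = 1/(419 + (1 + 7)/(2*((-3/(-5))))) - 1*354 = 1/(419 + (½)*8/(-3*(-⅕))) - 354 = 1/(419 + (½)*8/(⅗)) - 354 = 1/(419 + (½)*(5/3)*8) - 354 = 1/(419 + 20/3) - 354 = 1/(1277/3) - 354 = 3/1277 - 354 = -452055/1277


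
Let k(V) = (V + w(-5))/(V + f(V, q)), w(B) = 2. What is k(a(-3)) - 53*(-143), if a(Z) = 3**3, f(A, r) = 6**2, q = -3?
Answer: 477506/63 ≈ 7579.5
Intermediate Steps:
f(A, r) = 36
a(Z) = 27
k(V) = (2 + V)/(36 + V) (k(V) = (V + 2)/(V + 36) = (2 + V)/(36 + V))
k(a(-3)) - 53*(-143) = (2 + 27)/(36 + 27) - 53*(-143) = 29/63 + 7579 = 477506/63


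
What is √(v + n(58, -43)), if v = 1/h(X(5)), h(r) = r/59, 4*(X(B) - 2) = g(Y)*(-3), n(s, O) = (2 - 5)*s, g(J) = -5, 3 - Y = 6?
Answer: I*√86618/23 ≈ 12.796*I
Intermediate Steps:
Y = -3 (Y = 3 - 1*6 = 3 - 6 = -3)
n(s, O) = -3*s
X(B) = 23/4 (X(B) = 2 + (-5*(-3))/4 = 2 + (¼)*15 = 2 + 15/4 = 23/4)
h(r) = r/59 (h(r) = r*(1/59) = r/59)
v = 236/23 (v = 1/((1/59)*(23/4)) = 1/(23/236) = 236/23 ≈ 10.261)
√(v + n(58, -43)) = √(236/23 - 3*58) = √(236/23 - 174) = √(-3766/23) = I*√86618/23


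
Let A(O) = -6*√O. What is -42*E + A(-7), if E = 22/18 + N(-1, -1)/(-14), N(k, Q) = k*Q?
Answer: -145/3 - 6*I*√7 ≈ -48.333 - 15.875*I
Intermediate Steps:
N(k, Q) = Q*k
E = 145/126 (E = 22/18 - 1*(-1)/(-14) = 22*(1/18) + 1*(-1/14) = 11/9 - 1/14 = 145/126 ≈ 1.1508)
-42*E + A(-7) = -42*145/126 - 6*I*√7 = -145/3 - 6*I*√7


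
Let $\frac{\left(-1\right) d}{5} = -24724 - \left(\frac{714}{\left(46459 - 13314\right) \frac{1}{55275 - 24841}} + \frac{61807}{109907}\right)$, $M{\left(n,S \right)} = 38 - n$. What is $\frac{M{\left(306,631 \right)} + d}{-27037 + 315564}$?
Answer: $\frac{13180187545229}{30030446728583} \approx 0.43889$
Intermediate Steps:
$d = \frac{13208081502201}{104081929}$ ($d = - 5 \left(-24724 - \left(\frac{714}{\left(46459 - 13314\right) \frac{1}{55275 - 24841}} + \frac{61807}{109907}\right)\right) = - 5 \left(-24724 - \left(\frac{714}{33145 \cdot \frac{1}{30434}} + 61807 \cdot \frac{1}{109907}\right)\right) = - 5 \left(-24724 - \left(\frac{714}{33145 \cdot \frac{1}{30434}} + \frac{61807}{109907}\right)\right) = - 5 \left(-24724 - \left(\frac{714}{\frac{33145}{30434}} + \frac{61807}{109907}\right)\right) = - 5 \left(-24724 - \left(714 \cdot \frac{30434}{33145} + \frac{61807}{109907}\right)\right) = - 5 \left(-24724 - \left(\frac{3104268}{4735} + \frac{61807}{109907}\right)\right) = - 5 \left(-24724 - \frac{341473439221}{520409645}\right) = \left(-5\right) \left(- \frac{13208081502201}{520409645}\right) = \frac{13208081502201}{104081929} \approx 1.269 \cdot 10^{5}$)
$\frac{M{\left(306,631 \right)} + d}{-27037 + 315564} = \frac{\left(38 - 306\right) + \frac{13208081502201}{104081929}}{-27037 + 315564} = \frac{\left(38 - 306\right) + \frac{13208081502201}{104081929}}{288527} = \left(-268 + \frac{13208081502201}{104081929}\right) \frac{1}{288527} = \frac{13180187545229}{104081929} \cdot \frac{1}{288527} = \frac{13180187545229}{30030446728583}$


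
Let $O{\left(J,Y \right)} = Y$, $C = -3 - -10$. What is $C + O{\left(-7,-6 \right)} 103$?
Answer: $-611$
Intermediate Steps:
$C = 7$ ($C = -3 + 10 = 7$)
$C + O{\left(-7,-6 \right)} 103 = 7 - 618 = -611$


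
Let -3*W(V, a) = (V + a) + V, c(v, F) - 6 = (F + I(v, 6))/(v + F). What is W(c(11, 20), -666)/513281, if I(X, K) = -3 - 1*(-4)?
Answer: 6744/15911711 ≈ 0.00042384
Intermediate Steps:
I(X, K) = 1 (I(X, K) = -3 + 4 = 1)
c(v, F) = 6 + (1 + F)/(F + v) (c(v, F) = 6 + (F + 1)/(v + F) = 6 + (1 + F)/(F + v))
W(V, a) = -2*V/3 - a/3 (W(V, a) = -((V + a) + V)/3 = -(a + 2*V)/3 = -2*V/3 - a/3)
W(c(11, 20), -666)/513281 = (-2*(1 + 6*11 + 7*20)/(3*(20 + 11)) - 1/3*(-666))/513281 = (-2*(1 + 66 + 140)/(3*31) + 222)*(1/513281) = (-2*207/93 + 222)*(1/513281) = (-2/3*207/31 + 222)*(1/513281) = (-138/31 + 222)*(1/513281) = (6744/31)*(1/513281) = 6744/15911711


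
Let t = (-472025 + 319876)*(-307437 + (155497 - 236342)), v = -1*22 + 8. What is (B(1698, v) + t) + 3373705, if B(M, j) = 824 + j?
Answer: 59080092533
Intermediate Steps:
v = -14 (v = -22 + 8 = -14)
t = 59076718018 (t = -152149*(-307437 - 80845) = -152149*(-388282) = 59076718018)
(B(1698, v) + t) + 3373705 = ((824 - 14) + 59076718018) + 3373705 = (810 + 59076718018) + 3373705 = 59076718828 + 3373705 = 59080092533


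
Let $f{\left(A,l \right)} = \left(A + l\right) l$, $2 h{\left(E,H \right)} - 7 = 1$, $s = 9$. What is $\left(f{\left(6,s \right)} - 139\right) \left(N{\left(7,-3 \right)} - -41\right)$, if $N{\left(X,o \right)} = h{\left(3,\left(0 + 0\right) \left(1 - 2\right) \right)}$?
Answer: $-180$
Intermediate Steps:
$h{\left(E,H \right)} = 4$ ($h{\left(E,H \right)} = \frac{7}{2} + \frac{1}{2} \cdot 1 = \frac{7}{2} + \frac{1}{2} = 4$)
$N{\left(X,o \right)} = 4$
$f{\left(A,l \right)} = l \left(A + l\right)$
$\left(f{\left(6,s \right)} - 139\right) \left(N{\left(7,-3 \right)} - -41\right) = \left(9 \left(6 + 9\right) - 139\right) \left(4 - -41\right) = \left(9 \cdot 15 - 139\right) \left(4 + 41\right) = \left(135 - 139\right) 45 = \left(-4\right) 45 = -180$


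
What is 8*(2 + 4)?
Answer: 48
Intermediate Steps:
8*(2 + 4) = 8*6 = 48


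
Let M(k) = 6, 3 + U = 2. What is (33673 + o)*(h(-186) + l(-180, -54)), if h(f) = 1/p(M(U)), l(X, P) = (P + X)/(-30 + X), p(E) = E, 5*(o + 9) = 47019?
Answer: 57926191/1050 ≈ 55168.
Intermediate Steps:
o = 46974/5 (o = -9 + (⅕)*47019 = -9 + 47019/5 = 46974/5 ≈ 9394.8)
U = -1 (U = -3 + 2 = -1)
l(X, P) = (P + X)/(-30 + X)
h(f) = ⅙ (h(f) = 1/6 = ⅙)
(33673 + o)*(h(-186) + l(-180, -54)) = (33673 + 46974/5)*(⅙ + (-54 - 180)/(-30 - 180)) = 215339*(⅙ - 234/(-210))/5 = 215339*(⅙ - 1/210*(-234))/5 = 215339*(⅙ + 39/35)/5 = (215339/5)*(269/210) = 57926191/1050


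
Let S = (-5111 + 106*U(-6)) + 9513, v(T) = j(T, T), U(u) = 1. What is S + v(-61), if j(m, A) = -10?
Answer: 4498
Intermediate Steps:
v(T) = -10
S = 4508 (S = (-5111 + 106*1) + 9513 = (-5111 + 106) + 9513 = -5005 + 9513 = 4508)
S + v(-61) = 4508 - 10 = 4498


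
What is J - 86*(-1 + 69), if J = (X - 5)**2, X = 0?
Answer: -5823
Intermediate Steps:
J = 25 (J = (0 - 5)**2 = (-5)**2 = 25)
J - 86*(-1 + 69) = 25 - 86*(-1 + 69) = 25 - 86*68 = 25 - 5848 = -5823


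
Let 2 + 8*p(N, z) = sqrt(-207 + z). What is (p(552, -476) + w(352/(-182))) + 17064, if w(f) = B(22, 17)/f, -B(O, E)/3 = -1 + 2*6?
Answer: 273293/16 + I*sqrt(683)/8 ≈ 17081.0 + 3.2668*I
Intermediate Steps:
p(N, z) = -1/4 + sqrt(-207 + z)/8
B(O, E) = -33 (B(O, E) = -3*(-1 + 2*6) = -3*(-1 + 12) = -3*11 = -33)
w(f) = -33/f
(p(552, -476) + w(352/(-182))) + 17064 = ((-1/4 + sqrt(-207 - 476)/8) - 33/(352/(-182))) + 17064 = ((-1/4 + sqrt(-683)/8) - 33/(352*(-1/182))) + 17064 = ((-1/4 + (I*sqrt(683))/8) - 33/(-176/91)) + 17064 = ((-1/4 + I*sqrt(683)/8) - 33*(-91/176)) + 17064 = ((-1/4 + I*sqrt(683)/8) + 273/16) + 17064 = (269/16 + I*sqrt(683)/8) + 17064 = 273293/16 + I*sqrt(683)/8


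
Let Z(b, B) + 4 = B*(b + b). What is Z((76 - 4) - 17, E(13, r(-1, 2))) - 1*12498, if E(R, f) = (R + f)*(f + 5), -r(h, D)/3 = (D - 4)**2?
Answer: -13272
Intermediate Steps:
r(h, D) = -3*(-4 + D)**2 (r(h, D) = -3*(D - 4)**2 = -3*(-4 + D)**2)
E(R, f) = (5 + f)*(R + f) (E(R, f) = (R + f)*(5 + f) = (5 + f)*(R + f))
Z(b, B) = -4 + 2*B*b (Z(b, B) = -4 + B*(b + b) = -4 + B*(2*b) = -4 + 2*B*b)
Z((76 - 4) - 17, E(13, r(-1, 2))) - 1*12498 = (-4 + 2*((-3*(-4 + 2)**2)**2 + 5*13 + 5*(-3*(-4 + 2)**2) + 13*(-3*(-4 + 2)**2))*((76 - 4) - 17)) - 1*12498 = (-4 + 2*((-3*(-2)**2)**2 + 65 + 5*(-3*(-2)**2) + 13*(-3*(-2)**2))*(72 - 17)) - 12498 = (-4 + 2*((-3*4)**2 + 65 + 5*(-3*4) + 13*(-3*4))*55) - 12498 = (-4 + 2*((-12)**2 + 65 + 5*(-12) + 13*(-12))*55) - 12498 = (-4 + 2*(144 + 65 - 60 - 156)*55) - 12498 = (-4 + 2*(-7)*55) - 12498 = (-4 - 770) - 12498 = -774 - 12498 = -13272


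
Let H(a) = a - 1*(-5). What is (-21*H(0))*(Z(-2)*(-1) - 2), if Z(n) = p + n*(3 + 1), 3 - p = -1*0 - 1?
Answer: -210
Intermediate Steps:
p = 4 (p = 3 - (-1*0 - 1) = 3 - (0 - 1) = 3 - 1*(-1) = 3 + 1 = 4)
H(a) = 5 + a (H(a) = a + 5 = 5 + a)
Z(n) = 4 + 4*n (Z(n) = 4 + n*(3 + 1) = 4 + n*4 = 4 + 4*n)
(-21*H(0))*(Z(-2)*(-1) - 2) = (-21*(5 + 0))*((4 + 4*(-2))*(-1) - 2) = (-21*5)*((4 - 8)*(-1) - 2) = -105*(-4*(-1) - 2) = -105*(4 - 2) = -105*2 = -210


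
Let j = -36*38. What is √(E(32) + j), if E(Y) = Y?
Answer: 2*I*√334 ≈ 36.551*I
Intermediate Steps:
j = -1368
√(E(32) + j) = √(32 - 1368) = √(-1336) = 2*I*√334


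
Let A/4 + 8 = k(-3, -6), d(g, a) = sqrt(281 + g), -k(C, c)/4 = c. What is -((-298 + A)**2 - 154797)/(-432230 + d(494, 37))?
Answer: -2882714762/12454851475 - 33347*sqrt(31)/12454851475 ≈ -0.23147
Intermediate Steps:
k(C, c) = -4*c
A = 64 (A = -32 + 4*(-4*(-6)) = -32 + 4*24 = -32 + 96 = 64)
-((-298 + A)**2 - 154797)/(-432230 + d(494, 37)) = -((-298 + 64)**2 - 154797)/(-432230 + sqrt(281 + 494)) = -((-234)**2 - 154797)/(-432230 + sqrt(775)) = -(54756 - 154797)/(-432230 + 5*sqrt(31)) = -(-100041)/(-432230 + 5*sqrt(31)) = 100041/(-432230 + 5*sqrt(31))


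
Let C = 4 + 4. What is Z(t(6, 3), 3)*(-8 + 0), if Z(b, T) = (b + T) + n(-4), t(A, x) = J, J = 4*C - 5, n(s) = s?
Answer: -208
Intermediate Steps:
C = 8
J = 27 (J = 4*8 - 5 = 32 - 5 = 27)
t(A, x) = 27
Z(b, T) = -4 + T + b (Z(b, T) = (b + T) - 4 = (T + b) - 4 = -4 + T + b)
Z(t(6, 3), 3)*(-8 + 0) = (-4 + 3 + 27)*(-8 + 0) = 26*(-8) = -208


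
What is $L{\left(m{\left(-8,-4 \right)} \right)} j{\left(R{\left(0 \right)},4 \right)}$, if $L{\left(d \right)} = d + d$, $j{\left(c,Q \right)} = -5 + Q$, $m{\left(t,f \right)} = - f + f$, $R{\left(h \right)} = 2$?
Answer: $0$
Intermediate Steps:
$m{\left(t,f \right)} = 0$
$L{\left(d \right)} = 2 d$
$L{\left(m{\left(-8,-4 \right)} \right)} j{\left(R{\left(0 \right)},4 \right)} = 2 \cdot 0 \left(-5 + 4\right) = 0 \left(-1\right) = 0$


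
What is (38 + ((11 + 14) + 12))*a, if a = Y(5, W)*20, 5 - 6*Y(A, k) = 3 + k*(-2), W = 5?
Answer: 3000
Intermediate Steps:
Y(A, k) = 1/3 + k/3 (Y(A, k) = 5/6 - (3 + k*(-2))/6 = 5/6 - (3 - 2*k)/6 = 5/6 + (-1/2 + k/3) = 1/3 + k/3)
a = 40 (a = (1/3 + (1/3)*5)*20 = (1/3 + 5/3)*20 = 2*20 = 40)
(38 + ((11 + 14) + 12))*a = (38 + ((11 + 14) + 12))*40 = (38 + (25 + 12))*40 = (38 + 37)*40 = 75*40 = 3000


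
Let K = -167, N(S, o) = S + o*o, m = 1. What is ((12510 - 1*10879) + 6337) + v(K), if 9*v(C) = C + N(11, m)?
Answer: 71557/9 ≈ 7950.8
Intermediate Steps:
N(S, o) = S + o**2
v(C) = 4/3 + C/9 (v(C) = (C + (11 + 1**2))/9 = (C + (11 + 1))/9 = (C + 12)/9 = (12 + C)/9 = 4/3 + C/9)
((12510 - 1*10879) + 6337) + v(K) = ((12510 - 1*10879) + 6337) + (4/3 + (1/9)*(-167)) = ((12510 - 10879) + 6337) + (4/3 - 167/9) = (1631 + 6337) - 155/9 = 7968 - 155/9 = 71557/9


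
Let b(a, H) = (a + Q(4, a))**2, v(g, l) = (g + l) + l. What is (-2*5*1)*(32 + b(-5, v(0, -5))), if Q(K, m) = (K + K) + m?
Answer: -360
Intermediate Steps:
Q(K, m) = m + 2*K (Q(K, m) = 2*K + m = m + 2*K)
v(g, l) = g + 2*l
b(a, H) = (8 + 2*a)**2 (b(a, H) = (a + (a + 2*4))**2 = (a + (a + 8))**2 = (a + (8 + a))**2 = (8 + 2*a)**2)
(-2*5*1)*(32 + b(-5, v(0, -5))) = (-2*5*1)*(32 + 4*(4 - 5)**2) = (-10*1)*(32 + 4*(-1)**2) = -10*(32 + 4*1) = -10*(32 + 4) = -10*36 = -360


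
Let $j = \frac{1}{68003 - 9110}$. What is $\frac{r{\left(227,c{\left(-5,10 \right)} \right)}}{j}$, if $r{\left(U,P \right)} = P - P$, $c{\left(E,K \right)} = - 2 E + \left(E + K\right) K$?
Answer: $0$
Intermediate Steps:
$c{\left(E,K \right)} = - 2 E + K \left(E + K\right)$
$j = \frac{1}{58893} \approx 1.698 \cdot 10^{-5}$
$r{\left(U,P \right)} = 0$
$\frac{r{\left(227,c{\left(-5,10 \right)} \right)}}{j} = 0 \frac{1}{\frac{1}{58893}} = 0 \cdot 58893 = 0$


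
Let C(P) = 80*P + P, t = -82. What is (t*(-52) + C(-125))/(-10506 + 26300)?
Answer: -5861/15794 ≈ -0.37109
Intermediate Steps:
C(P) = 81*P
(t*(-52) + C(-125))/(-10506 + 26300) = (-82*(-52) + 81*(-125))/(-10506 + 26300) = (4264 - 10125)/15794 = -5861*1/15794 = -5861/15794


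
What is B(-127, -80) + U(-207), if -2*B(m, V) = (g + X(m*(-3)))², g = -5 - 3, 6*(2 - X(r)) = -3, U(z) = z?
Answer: -1777/8 ≈ -222.13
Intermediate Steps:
X(r) = 5/2 (X(r) = 2 - ⅙*(-3) = 2 + ½ = 5/2)
g = -8
B(m, V) = -121/8 (B(m, V) = -(-8 + 5/2)²/2 = -(-11/2)²/2 = -½*121/4 = -121/8)
B(-127, -80) + U(-207) = -121/8 - 207 = -1777/8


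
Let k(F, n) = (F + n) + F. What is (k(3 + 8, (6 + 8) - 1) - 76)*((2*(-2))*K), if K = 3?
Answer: 492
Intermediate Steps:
k(F, n) = n + 2*F
(k(3 + 8, (6 + 8) - 1) - 76)*((2*(-2))*K) = ((((6 + 8) - 1) + 2*(3 + 8)) - 76)*((2*(-2))*3) = (((14 - 1) + 2*11) - 76)*(-4*3) = ((13 + 22) - 76)*(-12) = (35 - 76)*(-12) = -41*(-12) = 492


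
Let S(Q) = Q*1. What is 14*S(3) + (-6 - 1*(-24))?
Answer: 60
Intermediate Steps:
S(Q) = Q
14*S(3) + (-6 - 1*(-24)) = 14*3 + (-6 - 1*(-24)) = 42 + (-6 + 24) = 42 + 18 = 60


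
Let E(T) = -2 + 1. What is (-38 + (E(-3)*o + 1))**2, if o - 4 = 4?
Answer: 2025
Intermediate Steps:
o = 8 (o = 4 + 4 = 8)
E(T) = -1
(-38 + (E(-3)*o + 1))**2 = (-38 + (-1*8 + 1))**2 = (-38 + (-8 + 1))**2 = (-38 - 7)**2 = (-45)**2 = 2025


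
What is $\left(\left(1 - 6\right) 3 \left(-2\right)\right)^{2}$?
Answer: $900$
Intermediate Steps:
$\left(\left(1 - 6\right) 3 \left(-2\right)\right)^{2} = \left(\left(-5\right) 3 \left(-2\right)\right)^{2} = \left(\left(-15\right) \left(-2\right)\right)^{2} = 30^{2} = 900$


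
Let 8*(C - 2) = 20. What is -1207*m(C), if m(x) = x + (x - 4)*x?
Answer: -32589/4 ≈ -8147.3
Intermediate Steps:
C = 9/2 (C = 2 + (⅛)*20 = 2 + 5/2 = 9/2 ≈ 4.5000)
m(x) = x + x*(-4 + x) (m(x) = x + (-4 + x)*x = x + x*(-4 + x))
-1207*m(C) = -10863*(-3 + 9/2)/2 = -10863*3/(2*2) = -1207*27/4 = -32589/4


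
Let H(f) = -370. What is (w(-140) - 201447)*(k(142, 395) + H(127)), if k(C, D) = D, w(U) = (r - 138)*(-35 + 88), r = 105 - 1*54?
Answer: -5151450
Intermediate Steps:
r = 51 (r = 105 - 54 = 51)
w(U) = -4611 (w(U) = (51 - 138)*(-35 + 88) = -87*53 = -4611)
(w(-140) - 201447)*(k(142, 395) + H(127)) = (-4611 - 201447)*(395 - 370) = -206058*25 = -5151450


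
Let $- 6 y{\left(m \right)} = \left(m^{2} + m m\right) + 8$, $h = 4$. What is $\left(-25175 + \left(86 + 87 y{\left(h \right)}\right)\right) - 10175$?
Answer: $-35844$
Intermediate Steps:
$y{\left(m \right)} = - \frac{4}{3} - \frac{m^{2}}{3}$ ($y{\left(m \right)} = - \frac{\left(m^{2} + m m\right) + 8}{6} = - \frac{\left(m^{2} + m^{2}\right) + 8}{6} = - \frac{2 m^{2} + 8}{6} = - \frac{8 + 2 m^{2}}{6} = - \frac{4}{3} - \frac{m^{2}}{3}$)
$\left(-25175 + \left(86 + 87 y{\left(h \right)}\right)\right) - 10175 = \left(-25175 + \left(86 + 87 \left(- \frac{4}{3} - \frac{4^{2}}{3}\right)\right)\right) - 10175 = \left(-25175 + \left(86 + 87 \left(- \frac{4}{3} - \frac{16}{3}\right)\right)\right) - 10175 = \left(-25175 + \left(86 + 87 \left(- \frac{20}{3}\right)\right)\right) - 10175 = \left(-25175 + \left(86 - 580\right)\right) - 10175 = \left(-25175 - 494\right) - 10175 = -25669 - 10175 = -35844$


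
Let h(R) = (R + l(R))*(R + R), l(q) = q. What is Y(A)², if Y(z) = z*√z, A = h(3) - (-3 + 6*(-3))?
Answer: 185193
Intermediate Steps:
h(R) = 4*R² (h(R) = (R + R)*(R + R) = (2*R)*(2*R) = 4*R²)
A = 57 (A = 4*3² - (-3 + 6*(-3)) = 4*9 - (-3 - 18) = 36 - 1*(-21) = 36 + 21 = 57)
Y(z) = z^(3/2)
Y(A)² = (57^(3/2))² = (57*√57)² = 185193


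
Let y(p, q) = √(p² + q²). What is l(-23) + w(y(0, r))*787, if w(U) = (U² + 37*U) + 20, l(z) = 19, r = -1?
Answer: 45665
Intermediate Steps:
w(U) = 20 + U² + 37*U
l(-23) + w(y(0, r))*787 = 19 + (20 + (√(0² + (-1)²))² + 37*√(0² + (-1)²))*787 = 19 + (20 + (√(0 + 1))² + 37*√(0 + 1))*787 = 19 + (20 + (√1)² + 37*√1)*787 = 19 + (20 + 1² + 37*1)*787 = 19 + (20 + 1 + 37)*787 = 19 + 58*787 = 19 + 45646 = 45665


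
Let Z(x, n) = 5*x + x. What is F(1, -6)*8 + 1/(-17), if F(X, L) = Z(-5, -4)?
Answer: -4081/17 ≈ -240.06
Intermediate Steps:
Z(x, n) = 6*x
F(X, L) = -30 (F(X, L) = 6*(-5) = -30)
F(1, -6)*8 + 1/(-17) = -30*8 + 1/(-17) = -240 - 1/17 = -4081/17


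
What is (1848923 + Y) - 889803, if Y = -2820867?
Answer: -1861747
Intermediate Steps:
(1848923 + Y) - 889803 = (1848923 - 2820867) - 889803 = -971944 - 889803 = -1861747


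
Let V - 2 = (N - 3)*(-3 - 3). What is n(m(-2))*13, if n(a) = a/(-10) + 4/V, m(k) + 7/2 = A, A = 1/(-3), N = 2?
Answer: 689/60 ≈ 11.483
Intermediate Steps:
V = 8 (V = 2 + (2 - 3)*(-3 - 3) = 2 - 1*(-6) = 2 + 6 = 8)
A = -1/3 ≈ -0.33333
m(k) = -23/6 (m(k) = -7/2 - 1/3 = -23/6)
n(a) = 1/2 - a/10 (n(a) = a/(-10) + 4/8 = a*(-1/10) + 4*(1/8) = -a/10 + 1/2 = 1/2 - a/10)
n(m(-2))*13 = (1/2 - 1/10*(-23/6))*13 = (1/2 + 23/60)*13 = (53/60)*13 = 689/60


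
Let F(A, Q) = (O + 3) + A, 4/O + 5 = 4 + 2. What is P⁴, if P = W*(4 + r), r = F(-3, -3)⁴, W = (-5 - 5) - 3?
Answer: 130516915360000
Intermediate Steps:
O = 4 (O = 4/(-5 + (4 + 2)) = 4/(-5 + 6) = 4/1 = 4*1 = 4)
W = -13 (W = -10 - 3 = -13)
F(A, Q) = 7 + A (F(A, Q) = (4 + 3) + A = 7 + A)
r = 256 (r = (7 - 3)⁴ = 4⁴ = 256)
P = -3380 (P = -13*(4 + 256) = -13*260 = -3380)
P⁴ = (-3380)⁴ = 130516915360000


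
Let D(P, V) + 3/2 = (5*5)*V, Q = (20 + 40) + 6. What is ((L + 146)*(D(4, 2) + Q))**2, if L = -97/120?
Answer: 15919038677689/57600 ≈ 2.7637e+8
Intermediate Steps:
Q = 66 (Q = 60 + 6 = 66)
L = -97/120 (L = -97*1/120 = -97/120 ≈ -0.80833)
D(P, V) = -3/2 + 25*V (D(P, V) = -3/2 + (5*5)*V = -3/2 + 25*V)
((L + 146)*(D(4, 2) + Q))**2 = ((-97/120 + 146)*((-3/2 + 25*2) + 66))**2 = (17423*((-3/2 + 50) + 66)/120)**2 = (17423*(97/2 + 66)/120)**2 = ((17423/120)*(229/2))**2 = (3989867/240)**2 = 15919038677689/57600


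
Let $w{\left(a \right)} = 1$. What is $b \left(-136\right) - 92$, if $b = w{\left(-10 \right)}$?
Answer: $-228$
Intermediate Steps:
$b = 1$
$b \left(-136\right) - 92 = 1 \left(-136\right) - 92 = -136 - 92 = -228$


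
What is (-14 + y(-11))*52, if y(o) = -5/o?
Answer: -7748/11 ≈ -704.36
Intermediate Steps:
(-14 + y(-11))*52 = (-14 - 5/(-11))*52 = (-14 - 5*(-1/11))*52 = (-14 + 5/11)*52 = -149/11*52 = -7748/11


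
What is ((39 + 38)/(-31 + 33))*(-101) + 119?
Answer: -7539/2 ≈ -3769.5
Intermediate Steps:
((39 + 38)/(-31 + 33))*(-101) + 119 = (77/2)*(-101) + 119 = -7777/2 + 119 = -7539/2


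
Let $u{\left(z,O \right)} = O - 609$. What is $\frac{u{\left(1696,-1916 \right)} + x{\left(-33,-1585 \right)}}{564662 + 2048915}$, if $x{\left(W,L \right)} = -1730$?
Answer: $- \frac{4255}{2613577} \approx -0.001628$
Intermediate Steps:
$u{\left(z,O \right)} = -609 + O$
$\frac{u{\left(1696,-1916 \right)} + x{\left(-33,-1585 \right)}}{564662 + 2048915} = \frac{\left(-609 - 1916\right) - 1730}{564662 + 2048915} = \frac{-2525 - 1730}{2613577} = \left(-4255\right) \frac{1}{2613577} = - \frac{4255}{2613577}$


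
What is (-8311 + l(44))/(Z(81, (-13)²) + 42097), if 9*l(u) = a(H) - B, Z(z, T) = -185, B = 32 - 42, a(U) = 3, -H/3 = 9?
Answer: -37393/188604 ≈ -0.19826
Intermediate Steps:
H = -27 (H = -3*9 = -27)
B = -10
l(u) = 13/9 (l(u) = (3 - 1*(-10))/9 = (3 + 10)/9 = (⅑)*13 = 13/9)
(-8311 + l(44))/(Z(81, (-13)²) + 42097) = (-8311 + 13/9)/(-185 + 42097) = -74786/9/41912 = -74786/9*1/41912 = -37393/188604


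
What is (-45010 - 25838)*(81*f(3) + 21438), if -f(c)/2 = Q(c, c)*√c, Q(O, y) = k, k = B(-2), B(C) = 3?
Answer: -1518839424 + 34432128*√3 ≈ -1.4592e+9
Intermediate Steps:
k = 3
Q(O, y) = 3
f(c) = -6*√c
(-45010 - 25838)*(81*f(3) + 21438) = (-45010 - 25838)*(81*(-6*√3) + 21438) = -70848*(-486*√3 + 21438) = -70848*(21438 - 486*√3) = -1518839424 + 34432128*√3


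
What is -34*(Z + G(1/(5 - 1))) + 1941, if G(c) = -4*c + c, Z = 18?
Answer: 2709/2 ≈ 1354.5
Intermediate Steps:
G(c) = -3*c
-34*(Z + G(1/(5 - 1))) + 1941 = -34*(18 - 3/(5 - 1)) + 1941 = -34*(18 - 3/4) + 1941 = -34*(18 - 3*¼) + 1941 = -34*(18 - ¾) + 1941 = -34*69/4 + 1941 = -1173/2 + 1941 = 2709/2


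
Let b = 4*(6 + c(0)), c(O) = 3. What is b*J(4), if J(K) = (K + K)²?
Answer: 2304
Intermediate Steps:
J(K) = 4*K² (J(K) = (2*K)² = 4*K²)
b = 36 (b = 4*(6 + 3) = 4*9 = 36)
b*J(4) = 36*(4*4²) = 36*(4*16) = 36*64 = 2304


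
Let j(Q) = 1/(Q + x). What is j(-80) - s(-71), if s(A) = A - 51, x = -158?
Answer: 29035/238 ≈ 122.00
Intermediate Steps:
s(A) = -51 + A
j(Q) = 1/(-158 + Q) (j(Q) = 1/(Q - 158) = 1/(-158 + Q))
j(-80) - s(-71) = 1/(-158 - 80) - (-51 - 71) = 1/(-238) - 1*(-122) = -1/238 + 122 = 29035/238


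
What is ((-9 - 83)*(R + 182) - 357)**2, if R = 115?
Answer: 766237761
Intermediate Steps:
((-9 - 83)*(R + 182) - 357)**2 = ((-9 - 83)*(115 + 182) - 357)**2 = (-92*297 - 357)**2 = (-27324 - 357)**2 = (-27681)**2 = 766237761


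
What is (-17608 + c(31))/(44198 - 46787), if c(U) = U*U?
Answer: 5549/863 ≈ 6.4299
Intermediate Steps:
c(U) = U²
(-17608 + c(31))/(44198 - 46787) = (-17608 + 31²)/(44198 - 46787) = (-17608 + 961)/(-2589) = -16647*(-1/2589) = 5549/863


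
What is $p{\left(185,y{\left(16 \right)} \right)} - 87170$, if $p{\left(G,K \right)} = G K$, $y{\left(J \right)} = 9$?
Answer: $-85505$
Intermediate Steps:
$p{\left(185,y{\left(16 \right)} \right)} - 87170 = 185 \cdot 9 - 87170 = 1665 - 87170 = -85505$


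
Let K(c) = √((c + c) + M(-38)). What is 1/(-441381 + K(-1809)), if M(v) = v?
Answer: -441381/194817190817 - 2*I*√914/194817190817 ≈ -2.2656e-6 - 3.1037e-10*I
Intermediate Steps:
K(c) = √(-38 + 2*c) (K(c) = √((c + c) - 38) = √(2*c - 38) = √(-38 + 2*c))
1/(-441381 + K(-1809)) = 1/(-441381 + √(-38 + 2*(-1809))) = 1/(-441381 + √(-38 - 3618)) = 1/(-441381 + √(-3656)) = 1/(-441381 + 2*I*√914)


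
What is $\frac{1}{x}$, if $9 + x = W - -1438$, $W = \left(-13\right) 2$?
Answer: $\frac{1}{1403} \approx 0.00071276$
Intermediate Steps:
$W = -26$
$x = 1403$ ($x = -9 - -1412 = -9 + \left(-26 + 1438\right) = -9 + 1412 = 1403$)
$\frac{1}{x} = \frac{1}{1403}$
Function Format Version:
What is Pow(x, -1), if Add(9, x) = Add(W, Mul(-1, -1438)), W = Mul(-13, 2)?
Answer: Rational(1, 1403) ≈ 0.00071276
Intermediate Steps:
W = -26
x = 1403 (x = Add(-9, Add(-26, Mul(-1, -1438))) = Add(-9, Add(-26, 1438)) = Add(-9, 1412) = 1403)
Pow(x, -1) = Pow(1403, -1) = Rational(1, 1403)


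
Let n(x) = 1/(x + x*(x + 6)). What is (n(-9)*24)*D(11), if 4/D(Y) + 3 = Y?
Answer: ⅔ ≈ 0.66667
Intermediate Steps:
n(x) = 1/(x + x*(6 + x))
D(Y) = 4/(-3 + Y)
(n(-9)*24)*D(11) = ((1/((-9)*(7 - 9)))*24)*(4/(-3 + 11)) = (-⅑/(-2)*24)*(4/8) = (-⅑*(-½)*24)*(4*(⅛)) = ((1/18)*24)*(½) = (4/3)*(½) = ⅔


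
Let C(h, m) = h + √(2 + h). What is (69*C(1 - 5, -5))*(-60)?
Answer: 16560 - 4140*I*√2 ≈ 16560.0 - 5854.8*I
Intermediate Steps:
(69*C(1 - 5, -5))*(-60) = (69*((1 - 5) + √(2 + (1 - 5))))*(-60) = (69*(-4 + √(2 - 4)))*(-60) = (69*(-4 + √(-2)))*(-60) = (69*(-4 + I*√2))*(-60) = (-276 + 69*I*√2)*(-60) = 16560 - 4140*I*√2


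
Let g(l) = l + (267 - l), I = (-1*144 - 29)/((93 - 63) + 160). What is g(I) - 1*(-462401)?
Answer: 462668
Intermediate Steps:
I = -173/190 (I = (-144 - 29)/(30 + 160) = -173/190 ≈ -0.91053)
g(l) = 267
g(I) - 1*(-462401) = 267 - 1*(-462401) = 267 + 462401 = 462668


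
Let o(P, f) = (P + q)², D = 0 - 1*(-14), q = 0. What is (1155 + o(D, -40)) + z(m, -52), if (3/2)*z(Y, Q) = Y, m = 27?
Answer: 1369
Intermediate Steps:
D = 14 (D = 0 + 14 = 14)
o(P, f) = P² (o(P, f) = (P + 0)² = P²)
z(Y, Q) = 2*Y/3
(1155 + o(D, -40)) + z(m, -52) = (1155 + 14²) + (⅔)*27 = (1155 + 196) + 18 = 1351 + 18 = 1369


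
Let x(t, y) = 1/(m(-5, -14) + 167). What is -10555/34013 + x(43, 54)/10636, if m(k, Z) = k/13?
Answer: -243161172511/783577072488 ≈ -0.31032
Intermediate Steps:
m(k, Z) = k/13 (m(k, Z) = k*(1/13) = k/13)
x(t, y) = 13/2166 (x(t, y) = 1/((1/13)*(-5) + 167) = 1/(-5/13 + 167) = 1/(2166/13) = 13/2166)
-10555/34013 + x(43, 54)/10636 = -10555/34013 + (13/2166)/10636 = -10555*1/34013 + (13/2166)*(1/10636) = -10555/34013 + 13/23037576 = -243161172511/783577072488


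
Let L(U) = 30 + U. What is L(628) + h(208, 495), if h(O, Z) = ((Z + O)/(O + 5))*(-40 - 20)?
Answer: 32658/71 ≈ 459.97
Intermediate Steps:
h(O, Z) = -60*(O + Z)/(5 + O) (h(O, Z) = ((O + Z)/(5 + O))*(-60) = -60*(O + Z)/(5 + O))
L(628) + h(208, 495) = (30 + 628) + 60*(-1*208 - 1*495)/(5 + 208) = 658 + 60*(-208 - 495)/213 = 658 + 60*(1/213)*(-703) = 658 - 14060/71 = 32658/71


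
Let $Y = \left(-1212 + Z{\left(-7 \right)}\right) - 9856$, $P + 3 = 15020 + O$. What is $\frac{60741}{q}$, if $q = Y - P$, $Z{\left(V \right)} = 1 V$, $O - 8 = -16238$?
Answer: $- \frac{60741}{9862} \approx -6.1591$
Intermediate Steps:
$O = -16230$ ($O = 8 - 16238 = -16230$)
$Z{\left(V \right)} = V$
$P = -1213$ ($P = -3 + \left(15020 - 16230\right) = -3 - 1210 = -1213$)
$Y = -11075$ ($Y = \left(-1212 - 7\right) - 9856 = -1219 - 9856 = -11075$)
$q = -9862$ ($q = -11075 - -1213 = -11075 + 1213 = -9862$)
$\frac{60741}{q} = \frac{60741}{-9862} = 60741 \left(- \frac{1}{9862}\right) = - \frac{60741}{9862}$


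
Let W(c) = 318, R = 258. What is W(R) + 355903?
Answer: 356221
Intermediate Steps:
W(R) + 355903 = 318 + 355903 = 356221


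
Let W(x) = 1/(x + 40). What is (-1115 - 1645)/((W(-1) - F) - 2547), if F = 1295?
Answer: 107640/149837 ≈ 0.71838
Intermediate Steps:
W(x) = 1/(40 + x)
(-1115 - 1645)/((W(-1) - F) - 2547) = (-1115 - 1645)/((1/(40 - 1) - 1*1295) - 2547) = -2760/((1/39 - 1295) - 2547) = -2760/(-50504/39 - 2547) = -2760/(-149837/39) = -2760*(-39/149837) = 107640/149837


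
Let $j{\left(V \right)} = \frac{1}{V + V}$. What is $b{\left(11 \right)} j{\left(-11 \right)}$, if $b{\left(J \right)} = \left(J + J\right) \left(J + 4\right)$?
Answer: $-15$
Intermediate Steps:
$b{\left(J \right)} = 2 J \left(4 + J\right)$
$j{\left(V \right)} = \frac{1}{2 V}$
$b{\left(11 \right)} j{\left(-11 \right)} = 2 \cdot 11 \left(4 + 11\right) \frac{1}{2 \left(-11\right)} = 2 \cdot 11 \cdot 15 \cdot \frac{1}{2} \left(- \frac{1}{11}\right) = 330 \left(- \frac{1}{22}\right) = -15$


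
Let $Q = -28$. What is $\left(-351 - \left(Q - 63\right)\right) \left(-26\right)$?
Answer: $6760$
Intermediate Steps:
$\left(-351 - \left(Q - 63\right)\right) \left(-26\right) = \left(-351 - \left(-28 - 63\right)\right) \left(-26\right) = \left(-351 - -91\right) \left(-26\right) = \left(-351 + 91\right) \left(-26\right) = \left(-260\right) \left(-26\right) = 6760$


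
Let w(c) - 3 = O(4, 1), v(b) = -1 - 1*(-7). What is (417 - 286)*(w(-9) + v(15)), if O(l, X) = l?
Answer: 1703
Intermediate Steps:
v(b) = 6 (v(b) = -1 + 7 = 6)
w(c) = 7 (w(c) = 3 + 4 = 7)
(417 - 286)*(w(-9) + v(15)) = (417 - 286)*(7 + 6) = 131*13 = 1703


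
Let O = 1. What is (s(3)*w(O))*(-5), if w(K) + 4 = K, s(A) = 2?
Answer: 30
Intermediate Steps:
w(K) = -4 + K
(s(3)*w(O))*(-5) = (2*(-4 + 1))*(-5) = (2*(-3))*(-5) = -6*(-5) = 30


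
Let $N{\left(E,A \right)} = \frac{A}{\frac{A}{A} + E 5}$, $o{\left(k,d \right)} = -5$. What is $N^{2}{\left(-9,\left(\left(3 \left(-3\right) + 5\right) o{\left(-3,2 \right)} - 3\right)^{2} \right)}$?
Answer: $\frac{83521}{1936} \approx 43.141$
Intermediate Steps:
$N{\left(E,A \right)} = \frac{A}{1 + 5 E}$
$N^{2}{\left(-9,\left(\left(3 \left(-3\right) + 5\right) o{\left(-3,2 \right)} - 3\right)^{2} \right)} = \left(\frac{\left(\left(3 \left(-3\right) + 5\right) \left(-5\right) - 3\right)^{2}}{1 + 5 \left(-9\right)}\right)^{2} = \left(\frac{\left(\left(-9 + 5\right) \left(-5\right) - 3\right)^{2}}{1 - 45}\right)^{2} = \left(\frac{\left(\left(-4\right) \left(-5\right) - 3\right)^{2}}{-44}\right)^{2} = \left(\left(20 - 3\right)^{2} \left(- \frac{1}{44}\right)\right)^{2} = \left(17^{2} \left(- \frac{1}{44}\right)\right)^{2} = \left(289 \left(- \frac{1}{44}\right)\right)^{2} = \left(- \frac{289}{44}\right)^{2} = \frac{83521}{1936}$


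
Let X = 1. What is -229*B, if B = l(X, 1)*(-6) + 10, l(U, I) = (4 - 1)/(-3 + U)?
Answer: -4351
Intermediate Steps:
l(U, I) = 3/(-3 + U)
B = 19 (B = (3/(-3 + 1))*(-6) + 10 = (3/(-2))*(-6) + 10 = (3*(-1/2))*(-6) + 10 = -3/2*(-6) + 10 = 9 + 10 = 19)
-229*B = -229*19 = -4351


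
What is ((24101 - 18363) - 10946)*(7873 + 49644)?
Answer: -299548536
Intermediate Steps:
((24101 - 18363) - 10946)*(7873 + 49644) = (5738 - 10946)*57517 = -5208*57517 = -299548536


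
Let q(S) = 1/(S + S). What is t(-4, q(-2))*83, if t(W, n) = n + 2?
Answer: 581/4 ≈ 145.25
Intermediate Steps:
q(S) = 1/(2*S)
t(W, n) = 2 + n
t(-4, q(-2))*83 = (2 + (½)/(-2))*83 = (2 + (½)*(-½))*83 = (2 - ¼)*83 = (7/4)*83 = 581/4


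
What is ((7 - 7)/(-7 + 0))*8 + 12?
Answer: 12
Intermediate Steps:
((7 - 7)/(-7 + 0))*8 + 12 = (0/(-7))*8 + 12 = (0*(-⅐))*8 + 12 = 0*8 + 12 = 0 + 12 = 12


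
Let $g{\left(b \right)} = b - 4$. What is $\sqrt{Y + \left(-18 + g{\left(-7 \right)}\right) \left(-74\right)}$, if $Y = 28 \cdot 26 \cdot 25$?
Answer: $\sqrt{20346} \approx 142.64$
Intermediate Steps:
$g{\left(b \right)} = -4 + b$
$Y = 18200$ ($Y = 728 \cdot 25 = 18200$)
$\sqrt{Y + \left(-18 + g{\left(-7 \right)}\right) \left(-74\right)} = \sqrt{18200 + \left(-18 - 11\right) \left(-74\right)} = \sqrt{18200 - -2146} = \sqrt{18200 + 2146} = \sqrt{20346}$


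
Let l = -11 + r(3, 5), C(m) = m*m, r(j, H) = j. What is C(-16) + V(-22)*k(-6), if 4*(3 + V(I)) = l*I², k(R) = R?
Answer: 6082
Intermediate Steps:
C(m) = m²
l = -8 (l = -11 + 3 = -8)
V(I) = -3 - 2*I² (V(I) = -3 + (-8*I²)/4 = -3 - 2*I²)
C(-16) + V(-22)*k(-6) = (-16)² + (-3 - 2*(-22)²)*(-6) = 256 + (-3 - 2*484)*(-6) = 256 + (-3 - 968)*(-6) = 256 - 971*(-6) = 256 + 5826 = 6082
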